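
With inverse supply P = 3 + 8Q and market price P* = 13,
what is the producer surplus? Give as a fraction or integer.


Minimum supply price (at Q=0): P_min = 3
Quantity supplied at P* = 13:
Q* = (13 - 3)/8 = 5/4
PS = (1/2) * Q* * (P* - P_min)
PS = (1/2) * 5/4 * (13 - 3)
PS = (1/2) * 5/4 * 10 = 25/4

25/4


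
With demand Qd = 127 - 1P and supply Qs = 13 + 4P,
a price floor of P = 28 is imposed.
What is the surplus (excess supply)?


At P = 28:
Qd = 127 - 1*28 = 99
Qs = 13 + 4*28 = 125
Surplus = Qs - Qd = 125 - 99 = 26

26


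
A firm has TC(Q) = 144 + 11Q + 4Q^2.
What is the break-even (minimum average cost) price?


AC(Q) = 144/Q + 11 + 4Q
To minimize: dAC/dQ = -144/Q^2 + 4 = 0
Q^2 = 144/4 = 36
Q* = 6
Min AC = 144/6 + 11 + 4*6
Min AC = 24 + 11 + 24 = 59

59


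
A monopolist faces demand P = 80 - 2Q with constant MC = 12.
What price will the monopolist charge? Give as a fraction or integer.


MR = 80 - 4Q
Set MR = MC: 80 - 4Q = 12
Q* = 17
Substitute into demand:
P* = 80 - 2*17 = 46

46


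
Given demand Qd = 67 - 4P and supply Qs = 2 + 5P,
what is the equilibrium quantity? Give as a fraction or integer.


First find equilibrium price:
67 - 4P = 2 + 5P
P* = 65/9 = 65/9
Then substitute into demand:
Q* = 67 - 4 * 65/9 = 343/9

343/9


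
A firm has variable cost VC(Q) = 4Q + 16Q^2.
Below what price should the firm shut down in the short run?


AVC(Q) = VC(Q)/Q = 4 + 16Q
AVC is increasing in Q, so minimum AVC is at Q -> 0+.
Min AVC = 4
The firm should shut down if P < 4.

4


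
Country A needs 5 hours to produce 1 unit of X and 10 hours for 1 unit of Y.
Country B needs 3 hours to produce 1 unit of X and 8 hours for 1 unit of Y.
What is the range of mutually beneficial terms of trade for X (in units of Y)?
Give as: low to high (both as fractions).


Opportunity cost of X for Country A = hours_X / hours_Y = 5/10 = 1/2 units of Y
Opportunity cost of X for Country B = hours_X / hours_Y = 3/8 = 3/8 units of Y
Terms of trade must be between the two opportunity costs.
Range: 3/8 to 1/2

3/8 to 1/2


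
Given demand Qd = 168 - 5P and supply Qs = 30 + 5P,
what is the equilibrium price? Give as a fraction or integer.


At equilibrium, Qd = Qs.
168 - 5P = 30 + 5P
168 - 30 = 5P + 5P
138 = 10P
P* = 138/10 = 69/5

69/5


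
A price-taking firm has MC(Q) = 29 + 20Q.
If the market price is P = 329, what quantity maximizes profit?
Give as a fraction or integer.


In perfect competition, profit is maximized where P = MC.
329 = 29 + 20Q
300 = 20Q
Q* = 300/20 = 15

15


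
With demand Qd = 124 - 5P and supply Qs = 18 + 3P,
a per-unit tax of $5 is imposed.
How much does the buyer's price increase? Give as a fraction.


With a per-unit tax, the buyer's price increase depends on relative slopes.
Supply slope: d = 3, Demand slope: b = 5
Buyer's price increase = d * tax / (b + d)
= 3 * 5 / (5 + 3)
= 15 / 8 = 15/8

15/8


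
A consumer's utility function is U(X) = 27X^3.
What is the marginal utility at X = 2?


MU = dU/dX = 27*3*X^(3-1)
MU = 81*X^2
At X = 2:
MU = 81 * 2^2
MU = 81 * 4 = 324

324


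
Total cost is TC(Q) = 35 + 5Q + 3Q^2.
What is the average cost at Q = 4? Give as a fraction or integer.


TC(4) = 35 + 5*4 + 3*4^2
TC(4) = 35 + 20 + 48 = 103
AC = TC/Q = 103/4 = 103/4

103/4


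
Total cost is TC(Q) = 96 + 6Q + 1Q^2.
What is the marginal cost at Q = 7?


MC = dTC/dQ = 6 + 2*1*Q
At Q = 7:
MC = 6 + 2*7
MC = 6 + 14 = 20

20


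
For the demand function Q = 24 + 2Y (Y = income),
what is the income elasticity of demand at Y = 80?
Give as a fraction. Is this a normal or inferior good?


dQ/dY = 2
At Y = 80: Q = 24 + 2*80 = 184
Ey = (dQ/dY)(Y/Q) = 2 * 80 / 184 = 20/23
Since Ey > 0, this is a normal good.

20/23 (normal good)


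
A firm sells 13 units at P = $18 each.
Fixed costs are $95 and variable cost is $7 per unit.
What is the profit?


Total Revenue = P * Q = 18 * 13 = $234
Total Cost = FC + VC*Q = 95 + 7*13 = $186
Profit = TR - TC = 234 - 186 = $48

$48


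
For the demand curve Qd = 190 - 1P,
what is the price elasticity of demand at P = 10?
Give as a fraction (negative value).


dQ/dP = -1
At P = 10: Q = 190 - 1*10 = 180
E = (dQ/dP)(P/Q) = (-1)(10/180) = -1/18

-1/18


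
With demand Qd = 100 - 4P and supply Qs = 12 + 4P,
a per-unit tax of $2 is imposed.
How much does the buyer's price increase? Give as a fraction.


With a per-unit tax, the buyer's price increase depends on relative slopes.
Supply slope: d = 4, Demand slope: b = 4
Buyer's price increase = d * tax / (b + d)
= 4 * 2 / (4 + 4)
= 8 / 8 = 1

1


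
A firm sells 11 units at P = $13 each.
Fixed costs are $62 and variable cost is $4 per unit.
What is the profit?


Total Revenue = P * Q = 13 * 11 = $143
Total Cost = FC + VC*Q = 62 + 4*11 = $106
Profit = TR - TC = 143 - 106 = $37

$37


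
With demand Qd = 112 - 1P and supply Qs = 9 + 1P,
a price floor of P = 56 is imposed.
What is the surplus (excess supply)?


At P = 56:
Qd = 112 - 1*56 = 56
Qs = 9 + 1*56 = 65
Surplus = Qs - Qd = 65 - 56 = 9

9


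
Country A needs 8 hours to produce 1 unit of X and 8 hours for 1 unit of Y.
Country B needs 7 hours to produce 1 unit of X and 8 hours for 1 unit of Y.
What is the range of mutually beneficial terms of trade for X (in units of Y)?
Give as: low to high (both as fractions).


Opportunity cost of X for Country A = hours_X / hours_Y = 8/8 = 1 units of Y
Opportunity cost of X for Country B = hours_X / hours_Y = 7/8 = 7/8 units of Y
Terms of trade must be between the two opportunity costs.
Range: 7/8 to 1

7/8 to 1


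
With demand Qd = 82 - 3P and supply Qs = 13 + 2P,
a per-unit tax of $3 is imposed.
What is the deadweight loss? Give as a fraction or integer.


Pre-tax equilibrium quantity: Q* = 203/5
Post-tax equilibrium quantity: Q_tax = 37
Reduction in quantity: Q* - Q_tax = 18/5
DWL = (1/2) * tax * (Q* - Q_tax)
DWL = (1/2) * 3 * 18/5 = 27/5

27/5


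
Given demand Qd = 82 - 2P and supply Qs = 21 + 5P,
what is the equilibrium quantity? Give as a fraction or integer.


First find equilibrium price:
82 - 2P = 21 + 5P
P* = 61/7 = 61/7
Then substitute into demand:
Q* = 82 - 2 * 61/7 = 452/7

452/7


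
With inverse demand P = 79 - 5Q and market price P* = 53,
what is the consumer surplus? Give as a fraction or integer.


Maximum willingness to pay (at Q=0): P_max = 79
Quantity demanded at P* = 53:
Q* = (79 - 53)/5 = 26/5
CS = (1/2) * Q* * (P_max - P*)
CS = (1/2) * 26/5 * (79 - 53)
CS = (1/2) * 26/5 * 26 = 338/5

338/5


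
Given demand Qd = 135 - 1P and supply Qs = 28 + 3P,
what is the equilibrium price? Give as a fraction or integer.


At equilibrium, Qd = Qs.
135 - 1P = 28 + 3P
135 - 28 = 1P + 3P
107 = 4P
P* = 107/4 = 107/4

107/4


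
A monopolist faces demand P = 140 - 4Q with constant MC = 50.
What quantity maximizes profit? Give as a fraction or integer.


TR = P*Q = (140 - 4Q)Q = 140Q - 4Q^2
MR = dTR/dQ = 140 - 8Q
Set MR = MC:
140 - 8Q = 50
90 = 8Q
Q* = 90/8 = 45/4

45/4


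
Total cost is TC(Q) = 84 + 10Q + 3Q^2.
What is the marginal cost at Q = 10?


MC = dTC/dQ = 10 + 2*3*Q
At Q = 10:
MC = 10 + 6*10
MC = 10 + 60 = 70

70


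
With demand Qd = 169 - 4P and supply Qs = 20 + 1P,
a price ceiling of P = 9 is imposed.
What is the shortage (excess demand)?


At P = 9:
Qd = 169 - 4*9 = 133
Qs = 20 + 1*9 = 29
Shortage = Qd - Qs = 133 - 29 = 104

104


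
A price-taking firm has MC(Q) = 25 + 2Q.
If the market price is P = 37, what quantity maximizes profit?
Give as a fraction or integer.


In perfect competition, profit is maximized where P = MC.
37 = 25 + 2Q
12 = 2Q
Q* = 12/2 = 6

6


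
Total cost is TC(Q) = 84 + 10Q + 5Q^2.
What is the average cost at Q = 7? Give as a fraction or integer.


TC(7) = 84 + 10*7 + 5*7^2
TC(7) = 84 + 70 + 245 = 399
AC = TC/Q = 399/7 = 57

57


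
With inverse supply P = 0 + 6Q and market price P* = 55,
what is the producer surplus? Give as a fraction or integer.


Minimum supply price (at Q=0): P_min = 0
Quantity supplied at P* = 55:
Q* = (55 - 0)/6 = 55/6
PS = (1/2) * Q* * (P* - P_min)
PS = (1/2) * 55/6 * (55 - 0)
PS = (1/2) * 55/6 * 55 = 3025/12

3025/12


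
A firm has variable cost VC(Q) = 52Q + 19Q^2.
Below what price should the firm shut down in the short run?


AVC(Q) = VC(Q)/Q = 52 + 19Q
AVC is increasing in Q, so minimum AVC is at Q -> 0+.
Min AVC = 52
The firm should shut down if P < 52.

52


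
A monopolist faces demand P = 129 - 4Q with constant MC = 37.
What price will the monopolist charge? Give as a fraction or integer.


MR = 129 - 8Q
Set MR = MC: 129 - 8Q = 37
Q* = 23/2
Substitute into demand:
P* = 129 - 4*23/2 = 83

83


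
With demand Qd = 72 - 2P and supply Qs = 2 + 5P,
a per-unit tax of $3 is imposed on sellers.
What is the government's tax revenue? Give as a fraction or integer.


With tax on sellers, new supply: Qs' = 2 + 5(P - 3)
= 5P - 13
New equilibrium quantity:
Q_new = 334/7
Tax revenue = tax * Q_new = 3 * 334/7 = 1002/7

1002/7


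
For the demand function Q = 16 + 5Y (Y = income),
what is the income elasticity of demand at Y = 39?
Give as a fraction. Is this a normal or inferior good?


dQ/dY = 5
At Y = 39: Q = 16 + 5*39 = 211
Ey = (dQ/dY)(Y/Q) = 5 * 39 / 211 = 195/211
Since Ey > 0, this is a normal good.

195/211 (normal good)


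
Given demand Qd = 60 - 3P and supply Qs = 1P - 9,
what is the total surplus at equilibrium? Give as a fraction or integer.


Find equilibrium: 60 - 3P = 1P - 9
60 + 9 = 4P
P* = 69/4 = 69/4
Q* = 1*69/4 - 9 = 33/4
Inverse demand: P = 20 - Q/3, so P_max = 20
Inverse supply: P = 9 + Q/1, so P_min = 9
CS = (1/2) * 33/4 * (20 - 69/4) = 363/32
PS = (1/2) * 33/4 * (69/4 - 9) = 1089/32
TS = CS + PS = 363/32 + 1089/32 = 363/8

363/8


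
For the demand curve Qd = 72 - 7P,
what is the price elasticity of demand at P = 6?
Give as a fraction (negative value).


dQ/dP = -7
At P = 6: Q = 72 - 7*6 = 30
E = (dQ/dP)(P/Q) = (-7)(6/30) = -7/5

-7/5


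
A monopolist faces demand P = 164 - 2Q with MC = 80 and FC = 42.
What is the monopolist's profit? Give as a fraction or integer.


MR = MC: 164 - 4Q = 80
Q* = 21
P* = 164 - 2*21 = 122
Profit = (P* - MC)*Q* - FC
= (122 - 80)*21 - 42
= 42*21 - 42
= 882 - 42 = 840

840


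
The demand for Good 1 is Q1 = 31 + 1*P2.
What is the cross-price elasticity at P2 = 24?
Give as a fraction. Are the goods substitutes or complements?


dQ1/dP2 = 1
At P2 = 24: Q1 = 31 + 1*24 = 55
Exy = (dQ1/dP2)(P2/Q1) = 1 * 24 / 55 = 24/55
Since Exy > 0, the goods are substitutes.

24/55 (substitutes)


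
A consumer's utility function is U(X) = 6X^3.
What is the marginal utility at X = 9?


MU = dU/dX = 6*3*X^(3-1)
MU = 18*X^2
At X = 9:
MU = 18 * 9^2
MU = 18 * 81 = 1458

1458


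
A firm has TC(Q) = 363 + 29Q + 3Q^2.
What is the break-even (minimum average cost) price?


AC(Q) = 363/Q + 29 + 3Q
To minimize: dAC/dQ = -363/Q^2 + 3 = 0
Q^2 = 363/3 = 121
Q* = 11
Min AC = 363/11 + 29 + 3*11
Min AC = 33 + 29 + 33 = 95

95


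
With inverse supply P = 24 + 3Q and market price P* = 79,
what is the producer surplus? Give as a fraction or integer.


Minimum supply price (at Q=0): P_min = 24
Quantity supplied at P* = 79:
Q* = (79 - 24)/3 = 55/3
PS = (1/2) * Q* * (P* - P_min)
PS = (1/2) * 55/3 * (79 - 24)
PS = (1/2) * 55/3 * 55 = 3025/6

3025/6


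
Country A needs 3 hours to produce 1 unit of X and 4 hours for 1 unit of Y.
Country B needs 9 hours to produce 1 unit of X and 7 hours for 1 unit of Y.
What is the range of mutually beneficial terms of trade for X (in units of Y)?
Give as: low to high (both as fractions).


Opportunity cost of X for Country A = hours_X / hours_Y = 3/4 = 3/4 units of Y
Opportunity cost of X for Country B = hours_X / hours_Y = 9/7 = 9/7 units of Y
Terms of trade must be between the two opportunity costs.
Range: 3/4 to 9/7

3/4 to 9/7


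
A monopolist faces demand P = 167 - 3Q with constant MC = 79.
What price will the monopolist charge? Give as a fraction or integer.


MR = 167 - 6Q
Set MR = MC: 167 - 6Q = 79
Q* = 44/3
Substitute into demand:
P* = 167 - 3*44/3 = 123

123


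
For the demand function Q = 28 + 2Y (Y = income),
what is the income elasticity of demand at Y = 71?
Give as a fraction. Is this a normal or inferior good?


dQ/dY = 2
At Y = 71: Q = 28 + 2*71 = 170
Ey = (dQ/dY)(Y/Q) = 2 * 71 / 170 = 71/85
Since Ey > 0, this is a normal good.

71/85 (normal good)


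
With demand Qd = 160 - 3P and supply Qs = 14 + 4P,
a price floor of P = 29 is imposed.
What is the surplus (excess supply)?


At P = 29:
Qd = 160 - 3*29 = 73
Qs = 14 + 4*29 = 130
Surplus = Qs - Qd = 130 - 73 = 57

57


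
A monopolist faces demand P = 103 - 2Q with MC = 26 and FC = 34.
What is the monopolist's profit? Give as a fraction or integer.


MR = MC: 103 - 4Q = 26
Q* = 77/4
P* = 103 - 2*77/4 = 129/2
Profit = (P* - MC)*Q* - FC
= (129/2 - 26)*77/4 - 34
= 77/2*77/4 - 34
= 5929/8 - 34 = 5657/8

5657/8


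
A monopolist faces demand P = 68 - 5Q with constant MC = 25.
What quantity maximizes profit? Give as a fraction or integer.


TR = P*Q = (68 - 5Q)Q = 68Q - 5Q^2
MR = dTR/dQ = 68 - 10Q
Set MR = MC:
68 - 10Q = 25
43 = 10Q
Q* = 43/10 = 43/10

43/10


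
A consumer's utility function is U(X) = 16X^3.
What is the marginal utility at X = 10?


MU = dU/dX = 16*3*X^(3-1)
MU = 48*X^2
At X = 10:
MU = 48 * 10^2
MU = 48 * 100 = 4800

4800


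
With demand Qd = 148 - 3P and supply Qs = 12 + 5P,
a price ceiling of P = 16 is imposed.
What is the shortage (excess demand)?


At P = 16:
Qd = 148 - 3*16 = 100
Qs = 12 + 5*16 = 92
Shortage = Qd - Qs = 100 - 92 = 8

8


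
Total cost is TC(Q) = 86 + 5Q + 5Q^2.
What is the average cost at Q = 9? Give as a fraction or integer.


TC(9) = 86 + 5*9 + 5*9^2
TC(9) = 86 + 45 + 405 = 536
AC = TC/Q = 536/9 = 536/9

536/9


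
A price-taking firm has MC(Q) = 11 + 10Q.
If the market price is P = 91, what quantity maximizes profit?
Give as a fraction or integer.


In perfect competition, profit is maximized where P = MC.
91 = 11 + 10Q
80 = 10Q
Q* = 80/10 = 8

8


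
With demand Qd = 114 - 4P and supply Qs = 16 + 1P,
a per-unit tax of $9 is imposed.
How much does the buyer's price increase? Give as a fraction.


With a per-unit tax, the buyer's price increase depends on relative slopes.
Supply slope: d = 1, Demand slope: b = 4
Buyer's price increase = d * tax / (b + d)
= 1 * 9 / (4 + 1)
= 9 / 5 = 9/5

9/5


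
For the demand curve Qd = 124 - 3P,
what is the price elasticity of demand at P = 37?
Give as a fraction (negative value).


dQ/dP = -3
At P = 37: Q = 124 - 3*37 = 13
E = (dQ/dP)(P/Q) = (-3)(37/13) = -111/13

-111/13


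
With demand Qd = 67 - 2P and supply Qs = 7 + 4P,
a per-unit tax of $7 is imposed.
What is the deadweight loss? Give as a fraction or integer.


Pre-tax equilibrium quantity: Q* = 47
Post-tax equilibrium quantity: Q_tax = 113/3
Reduction in quantity: Q* - Q_tax = 28/3
DWL = (1/2) * tax * (Q* - Q_tax)
DWL = (1/2) * 7 * 28/3 = 98/3

98/3


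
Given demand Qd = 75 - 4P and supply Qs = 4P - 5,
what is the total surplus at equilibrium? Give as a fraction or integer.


Find equilibrium: 75 - 4P = 4P - 5
75 + 5 = 8P
P* = 80/8 = 10
Q* = 4*10 - 5 = 35
Inverse demand: P = 75/4 - Q/4, so P_max = 75/4
Inverse supply: P = 5/4 + Q/4, so P_min = 5/4
CS = (1/2) * 35 * (75/4 - 10) = 1225/8
PS = (1/2) * 35 * (10 - 5/4) = 1225/8
TS = CS + PS = 1225/8 + 1225/8 = 1225/4

1225/4


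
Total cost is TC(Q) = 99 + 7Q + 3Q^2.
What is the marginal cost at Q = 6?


MC = dTC/dQ = 7 + 2*3*Q
At Q = 6:
MC = 7 + 6*6
MC = 7 + 36 = 43

43


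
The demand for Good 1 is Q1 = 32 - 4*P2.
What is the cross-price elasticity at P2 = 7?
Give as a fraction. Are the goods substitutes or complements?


dQ1/dP2 = -4
At P2 = 7: Q1 = 32 - 4*7 = 4
Exy = (dQ1/dP2)(P2/Q1) = -4 * 7 / 4 = -7
Since Exy < 0, the goods are complements.

-7 (complements)


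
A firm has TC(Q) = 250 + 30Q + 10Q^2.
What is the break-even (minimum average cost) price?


AC(Q) = 250/Q + 30 + 10Q
To minimize: dAC/dQ = -250/Q^2 + 10 = 0
Q^2 = 250/10 = 25
Q* = 5
Min AC = 250/5 + 30 + 10*5
Min AC = 50 + 30 + 50 = 130

130


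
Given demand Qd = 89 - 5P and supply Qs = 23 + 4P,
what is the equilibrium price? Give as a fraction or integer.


At equilibrium, Qd = Qs.
89 - 5P = 23 + 4P
89 - 23 = 5P + 4P
66 = 9P
P* = 66/9 = 22/3

22/3


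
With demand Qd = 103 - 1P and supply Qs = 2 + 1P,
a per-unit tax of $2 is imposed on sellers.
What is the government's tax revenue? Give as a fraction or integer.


With tax on sellers, new supply: Qs' = 2 + 1(P - 2)
= 0 + 1P
New equilibrium quantity:
Q_new = 103/2
Tax revenue = tax * Q_new = 2 * 103/2 = 103

103


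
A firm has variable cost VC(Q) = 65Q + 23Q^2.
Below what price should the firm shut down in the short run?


AVC(Q) = VC(Q)/Q = 65 + 23Q
AVC is increasing in Q, so minimum AVC is at Q -> 0+.
Min AVC = 65
The firm should shut down if P < 65.

65


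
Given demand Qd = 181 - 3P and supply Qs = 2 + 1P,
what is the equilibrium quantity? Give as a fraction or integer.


First find equilibrium price:
181 - 3P = 2 + 1P
P* = 179/4 = 179/4
Then substitute into demand:
Q* = 181 - 3 * 179/4 = 187/4

187/4


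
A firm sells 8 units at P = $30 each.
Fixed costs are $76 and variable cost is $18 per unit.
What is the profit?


Total Revenue = P * Q = 30 * 8 = $240
Total Cost = FC + VC*Q = 76 + 18*8 = $220
Profit = TR - TC = 240 - 220 = $20

$20


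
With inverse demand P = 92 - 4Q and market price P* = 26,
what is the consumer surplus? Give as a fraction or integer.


Maximum willingness to pay (at Q=0): P_max = 92
Quantity demanded at P* = 26:
Q* = (92 - 26)/4 = 33/2
CS = (1/2) * Q* * (P_max - P*)
CS = (1/2) * 33/2 * (92 - 26)
CS = (1/2) * 33/2 * 66 = 1089/2

1089/2


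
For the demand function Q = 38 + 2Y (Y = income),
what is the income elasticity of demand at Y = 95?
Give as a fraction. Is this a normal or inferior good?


dQ/dY = 2
At Y = 95: Q = 38 + 2*95 = 228
Ey = (dQ/dY)(Y/Q) = 2 * 95 / 228 = 5/6
Since Ey > 0, this is a normal good.

5/6 (normal good)


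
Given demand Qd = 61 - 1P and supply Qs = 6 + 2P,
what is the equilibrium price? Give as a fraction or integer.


At equilibrium, Qd = Qs.
61 - 1P = 6 + 2P
61 - 6 = 1P + 2P
55 = 3P
P* = 55/3 = 55/3

55/3


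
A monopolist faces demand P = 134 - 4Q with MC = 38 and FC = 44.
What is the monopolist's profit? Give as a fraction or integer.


MR = MC: 134 - 8Q = 38
Q* = 12
P* = 134 - 4*12 = 86
Profit = (P* - MC)*Q* - FC
= (86 - 38)*12 - 44
= 48*12 - 44
= 576 - 44 = 532

532


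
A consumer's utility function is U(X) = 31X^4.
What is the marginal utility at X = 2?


MU = dU/dX = 31*4*X^(4-1)
MU = 124*X^3
At X = 2:
MU = 124 * 2^3
MU = 124 * 8 = 992

992


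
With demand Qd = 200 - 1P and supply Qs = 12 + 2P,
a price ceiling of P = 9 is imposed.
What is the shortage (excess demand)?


At P = 9:
Qd = 200 - 1*9 = 191
Qs = 12 + 2*9 = 30
Shortage = Qd - Qs = 191 - 30 = 161

161


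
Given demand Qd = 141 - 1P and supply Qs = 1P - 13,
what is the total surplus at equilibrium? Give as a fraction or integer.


Find equilibrium: 141 - 1P = 1P - 13
141 + 13 = 2P
P* = 154/2 = 77
Q* = 1*77 - 13 = 64
Inverse demand: P = 141 - Q/1, so P_max = 141
Inverse supply: P = 13 + Q/1, so P_min = 13
CS = (1/2) * 64 * (141 - 77) = 2048
PS = (1/2) * 64 * (77 - 13) = 2048
TS = CS + PS = 2048 + 2048 = 4096

4096


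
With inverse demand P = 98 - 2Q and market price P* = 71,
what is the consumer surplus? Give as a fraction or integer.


Maximum willingness to pay (at Q=0): P_max = 98
Quantity demanded at P* = 71:
Q* = (98 - 71)/2 = 27/2
CS = (1/2) * Q* * (P_max - P*)
CS = (1/2) * 27/2 * (98 - 71)
CS = (1/2) * 27/2 * 27 = 729/4

729/4


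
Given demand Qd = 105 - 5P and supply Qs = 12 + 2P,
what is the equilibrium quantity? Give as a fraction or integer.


First find equilibrium price:
105 - 5P = 12 + 2P
P* = 93/7 = 93/7
Then substitute into demand:
Q* = 105 - 5 * 93/7 = 270/7

270/7


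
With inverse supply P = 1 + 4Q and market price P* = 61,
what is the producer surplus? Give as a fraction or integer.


Minimum supply price (at Q=0): P_min = 1
Quantity supplied at P* = 61:
Q* = (61 - 1)/4 = 15
PS = (1/2) * Q* * (P* - P_min)
PS = (1/2) * 15 * (61 - 1)
PS = (1/2) * 15 * 60 = 450

450


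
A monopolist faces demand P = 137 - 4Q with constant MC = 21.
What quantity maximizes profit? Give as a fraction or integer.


TR = P*Q = (137 - 4Q)Q = 137Q - 4Q^2
MR = dTR/dQ = 137 - 8Q
Set MR = MC:
137 - 8Q = 21
116 = 8Q
Q* = 116/8 = 29/2

29/2


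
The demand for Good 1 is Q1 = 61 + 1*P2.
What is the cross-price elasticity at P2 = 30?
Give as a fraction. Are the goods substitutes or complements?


dQ1/dP2 = 1
At P2 = 30: Q1 = 61 + 1*30 = 91
Exy = (dQ1/dP2)(P2/Q1) = 1 * 30 / 91 = 30/91
Since Exy > 0, the goods are substitutes.

30/91 (substitutes)


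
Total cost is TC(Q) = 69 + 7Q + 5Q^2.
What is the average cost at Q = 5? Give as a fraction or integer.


TC(5) = 69 + 7*5 + 5*5^2
TC(5) = 69 + 35 + 125 = 229
AC = TC/Q = 229/5 = 229/5

229/5


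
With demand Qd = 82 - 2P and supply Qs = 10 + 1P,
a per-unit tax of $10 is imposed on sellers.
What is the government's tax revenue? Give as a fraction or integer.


With tax on sellers, new supply: Qs' = 10 + 1(P - 10)
= 0 + 1P
New equilibrium quantity:
Q_new = 82/3
Tax revenue = tax * Q_new = 10 * 82/3 = 820/3

820/3


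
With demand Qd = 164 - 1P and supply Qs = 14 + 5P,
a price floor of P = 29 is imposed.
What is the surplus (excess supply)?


At P = 29:
Qd = 164 - 1*29 = 135
Qs = 14 + 5*29 = 159
Surplus = Qs - Qd = 159 - 135 = 24

24


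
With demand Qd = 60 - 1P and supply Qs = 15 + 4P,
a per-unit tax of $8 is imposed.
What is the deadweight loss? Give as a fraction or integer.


Pre-tax equilibrium quantity: Q* = 51
Post-tax equilibrium quantity: Q_tax = 223/5
Reduction in quantity: Q* - Q_tax = 32/5
DWL = (1/2) * tax * (Q* - Q_tax)
DWL = (1/2) * 8 * 32/5 = 128/5

128/5


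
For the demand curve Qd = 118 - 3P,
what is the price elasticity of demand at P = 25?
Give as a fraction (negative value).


dQ/dP = -3
At P = 25: Q = 118 - 3*25 = 43
E = (dQ/dP)(P/Q) = (-3)(25/43) = -75/43

-75/43


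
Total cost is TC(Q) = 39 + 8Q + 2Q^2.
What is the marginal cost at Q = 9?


MC = dTC/dQ = 8 + 2*2*Q
At Q = 9:
MC = 8 + 4*9
MC = 8 + 36 = 44

44


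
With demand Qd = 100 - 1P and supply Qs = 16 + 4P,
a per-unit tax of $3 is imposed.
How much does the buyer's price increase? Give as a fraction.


With a per-unit tax, the buyer's price increase depends on relative slopes.
Supply slope: d = 4, Demand slope: b = 1
Buyer's price increase = d * tax / (b + d)
= 4 * 3 / (1 + 4)
= 12 / 5 = 12/5

12/5


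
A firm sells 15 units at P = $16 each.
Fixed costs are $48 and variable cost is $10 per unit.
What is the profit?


Total Revenue = P * Q = 16 * 15 = $240
Total Cost = FC + VC*Q = 48 + 10*15 = $198
Profit = TR - TC = 240 - 198 = $42

$42


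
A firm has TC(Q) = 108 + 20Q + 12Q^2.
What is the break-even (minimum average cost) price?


AC(Q) = 108/Q + 20 + 12Q
To minimize: dAC/dQ = -108/Q^2 + 12 = 0
Q^2 = 108/12 = 9
Q* = 3
Min AC = 108/3 + 20 + 12*3
Min AC = 36 + 20 + 36 = 92

92


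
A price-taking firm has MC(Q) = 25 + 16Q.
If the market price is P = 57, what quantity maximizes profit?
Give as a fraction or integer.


In perfect competition, profit is maximized where P = MC.
57 = 25 + 16Q
32 = 16Q
Q* = 32/16 = 2

2


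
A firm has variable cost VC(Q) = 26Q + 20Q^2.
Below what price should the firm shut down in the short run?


AVC(Q) = VC(Q)/Q = 26 + 20Q
AVC is increasing in Q, so minimum AVC is at Q -> 0+.
Min AVC = 26
The firm should shut down if P < 26.

26


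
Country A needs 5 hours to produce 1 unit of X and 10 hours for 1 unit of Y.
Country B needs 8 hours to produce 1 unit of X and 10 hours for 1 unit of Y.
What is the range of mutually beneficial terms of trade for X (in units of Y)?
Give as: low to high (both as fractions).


Opportunity cost of X for Country A = hours_X / hours_Y = 5/10 = 1/2 units of Y
Opportunity cost of X for Country B = hours_X / hours_Y = 8/10 = 4/5 units of Y
Terms of trade must be between the two opportunity costs.
Range: 1/2 to 4/5

1/2 to 4/5


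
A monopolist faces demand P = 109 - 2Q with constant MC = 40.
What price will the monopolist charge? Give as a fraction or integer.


MR = 109 - 4Q
Set MR = MC: 109 - 4Q = 40
Q* = 69/4
Substitute into demand:
P* = 109 - 2*69/4 = 149/2

149/2


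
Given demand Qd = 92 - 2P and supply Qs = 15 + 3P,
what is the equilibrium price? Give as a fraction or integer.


At equilibrium, Qd = Qs.
92 - 2P = 15 + 3P
92 - 15 = 2P + 3P
77 = 5P
P* = 77/5 = 77/5

77/5


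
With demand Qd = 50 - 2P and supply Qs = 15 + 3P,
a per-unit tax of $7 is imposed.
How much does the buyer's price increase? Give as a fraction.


With a per-unit tax, the buyer's price increase depends on relative slopes.
Supply slope: d = 3, Demand slope: b = 2
Buyer's price increase = d * tax / (b + d)
= 3 * 7 / (2 + 3)
= 21 / 5 = 21/5

21/5


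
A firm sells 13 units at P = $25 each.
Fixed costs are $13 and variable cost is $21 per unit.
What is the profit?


Total Revenue = P * Q = 25 * 13 = $325
Total Cost = FC + VC*Q = 13 + 21*13 = $286
Profit = TR - TC = 325 - 286 = $39

$39


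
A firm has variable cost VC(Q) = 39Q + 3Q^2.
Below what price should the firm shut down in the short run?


AVC(Q) = VC(Q)/Q = 39 + 3Q
AVC is increasing in Q, so minimum AVC is at Q -> 0+.
Min AVC = 39
The firm should shut down if P < 39.

39


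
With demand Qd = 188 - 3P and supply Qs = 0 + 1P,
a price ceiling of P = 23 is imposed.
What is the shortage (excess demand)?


At P = 23:
Qd = 188 - 3*23 = 119
Qs = 0 + 1*23 = 23
Shortage = Qd - Qs = 119 - 23 = 96

96


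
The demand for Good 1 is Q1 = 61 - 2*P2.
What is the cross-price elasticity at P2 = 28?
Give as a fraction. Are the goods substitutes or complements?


dQ1/dP2 = -2
At P2 = 28: Q1 = 61 - 2*28 = 5
Exy = (dQ1/dP2)(P2/Q1) = -2 * 28 / 5 = -56/5
Since Exy < 0, the goods are complements.

-56/5 (complements)


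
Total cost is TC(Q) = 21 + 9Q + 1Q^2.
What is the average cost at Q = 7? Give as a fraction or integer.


TC(7) = 21 + 9*7 + 1*7^2
TC(7) = 21 + 63 + 49 = 133
AC = TC/Q = 133/7 = 19

19


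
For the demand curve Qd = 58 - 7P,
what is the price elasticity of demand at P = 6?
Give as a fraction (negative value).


dQ/dP = -7
At P = 6: Q = 58 - 7*6 = 16
E = (dQ/dP)(P/Q) = (-7)(6/16) = -21/8

-21/8


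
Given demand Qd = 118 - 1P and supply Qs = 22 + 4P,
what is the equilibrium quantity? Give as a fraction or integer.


First find equilibrium price:
118 - 1P = 22 + 4P
P* = 96/5 = 96/5
Then substitute into demand:
Q* = 118 - 1 * 96/5 = 494/5

494/5


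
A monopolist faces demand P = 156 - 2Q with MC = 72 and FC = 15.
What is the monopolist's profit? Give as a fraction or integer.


MR = MC: 156 - 4Q = 72
Q* = 21
P* = 156 - 2*21 = 114
Profit = (P* - MC)*Q* - FC
= (114 - 72)*21 - 15
= 42*21 - 15
= 882 - 15 = 867

867


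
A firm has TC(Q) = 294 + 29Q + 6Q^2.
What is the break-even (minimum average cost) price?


AC(Q) = 294/Q + 29 + 6Q
To minimize: dAC/dQ = -294/Q^2 + 6 = 0
Q^2 = 294/6 = 49
Q* = 7
Min AC = 294/7 + 29 + 6*7
Min AC = 42 + 29 + 42 = 113

113


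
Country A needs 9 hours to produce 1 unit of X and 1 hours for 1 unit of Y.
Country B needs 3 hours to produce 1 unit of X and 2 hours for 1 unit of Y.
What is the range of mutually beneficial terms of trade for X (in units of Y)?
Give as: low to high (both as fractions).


Opportunity cost of X for Country A = hours_X / hours_Y = 9/1 = 9 units of Y
Opportunity cost of X for Country B = hours_X / hours_Y = 3/2 = 3/2 units of Y
Terms of trade must be between the two opportunity costs.
Range: 3/2 to 9

3/2 to 9


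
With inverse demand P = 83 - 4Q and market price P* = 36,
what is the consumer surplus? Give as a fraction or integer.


Maximum willingness to pay (at Q=0): P_max = 83
Quantity demanded at P* = 36:
Q* = (83 - 36)/4 = 47/4
CS = (1/2) * Q* * (P_max - P*)
CS = (1/2) * 47/4 * (83 - 36)
CS = (1/2) * 47/4 * 47 = 2209/8

2209/8


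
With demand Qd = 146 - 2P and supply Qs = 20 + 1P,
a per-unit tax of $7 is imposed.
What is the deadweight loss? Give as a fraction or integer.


Pre-tax equilibrium quantity: Q* = 62
Post-tax equilibrium quantity: Q_tax = 172/3
Reduction in quantity: Q* - Q_tax = 14/3
DWL = (1/2) * tax * (Q* - Q_tax)
DWL = (1/2) * 7 * 14/3 = 49/3

49/3


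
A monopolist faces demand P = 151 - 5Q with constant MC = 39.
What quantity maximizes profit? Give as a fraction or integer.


TR = P*Q = (151 - 5Q)Q = 151Q - 5Q^2
MR = dTR/dQ = 151 - 10Q
Set MR = MC:
151 - 10Q = 39
112 = 10Q
Q* = 112/10 = 56/5

56/5


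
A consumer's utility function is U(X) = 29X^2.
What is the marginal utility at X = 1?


MU = dU/dX = 29*2*X^(2-1)
MU = 58*X^1
At X = 1:
MU = 58 * 1^1
MU = 58 * 1 = 58

58


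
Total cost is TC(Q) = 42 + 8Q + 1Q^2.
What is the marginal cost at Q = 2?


MC = dTC/dQ = 8 + 2*1*Q
At Q = 2:
MC = 8 + 2*2
MC = 8 + 4 = 12

12


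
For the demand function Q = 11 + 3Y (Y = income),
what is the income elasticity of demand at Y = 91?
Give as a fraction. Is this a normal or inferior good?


dQ/dY = 3
At Y = 91: Q = 11 + 3*91 = 284
Ey = (dQ/dY)(Y/Q) = 3 * 91 / 284 = 273/284
Since Ey > 0, this is a normal good.

273/284 (normal good)


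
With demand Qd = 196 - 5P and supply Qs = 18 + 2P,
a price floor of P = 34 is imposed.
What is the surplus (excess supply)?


At P = 34:
Qd = 196 - 5*34 = 26
Qs = 18 + 2*34 = 86
Surplus = Qs - Qd = 86 - 26 = 60

60


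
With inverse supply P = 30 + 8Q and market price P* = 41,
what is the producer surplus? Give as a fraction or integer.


Minimum supply price (at Q=0): P_min = 30
Quantity supplied at P* = 41:
Q* = (41 - 30)/8 = 11/8
PS = (1/2) * Q* * (P* - P_min)
PS = (1/2) * 11/8 * (41 - 30)
PS = (1/2) * 11/8 * 11 = 121/16

121/16


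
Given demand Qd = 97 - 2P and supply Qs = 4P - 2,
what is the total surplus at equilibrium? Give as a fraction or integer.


Find equilibrium: 97 - 2P = 4P - 2
97 + 2 = 6P
P* = 99/6 = 33/2
Q* = 4*33/2 - 2 = 64
Inverse demand: P = 97/2 - Q/2, so P_max = 97/2
Inverse supply: P = 1/2 + Q/4, so P_min = 1/2
CS = (1/2) * 64 * (97/2 - 33/2) = 1024
PS = (1/2) * 64 * (33/2 - 1/2) = 512
TS = CS + PS = 1024 + 512 = 1536

1536


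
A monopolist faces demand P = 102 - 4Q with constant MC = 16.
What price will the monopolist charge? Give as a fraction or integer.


MR = 102 - 8Q
Set MR = MC: 102 - 8Q = 16
Q* = 43/4
Substitute into demand:
P* = 102 - 4*43/4 = 59

59


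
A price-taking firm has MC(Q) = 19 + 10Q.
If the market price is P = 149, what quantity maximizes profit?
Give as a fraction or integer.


In perfect competition, profit is maximized where P = MC.
149 = 19 + 10Q
130 = 10Q
Q* = 130/10 = 13

13


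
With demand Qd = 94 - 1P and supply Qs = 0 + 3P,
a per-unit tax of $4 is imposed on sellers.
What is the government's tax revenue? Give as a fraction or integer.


With tax on sellers, new supply: Qs' = 0 + 3(P - 4)
= 3P - 12
New equilibrium quantity:
Q_new = 135/2
Tax revenue = tax * Q_new = 4 * 135/2 = 270

270


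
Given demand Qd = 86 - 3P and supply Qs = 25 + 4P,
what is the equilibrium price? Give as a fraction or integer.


At equilibrium, Qd = Qs.
86 - 3P = 25 + 4P
86 - 25 = 3P + 4P
61 = 7P
P* = 61/7 = 61/7

61/7


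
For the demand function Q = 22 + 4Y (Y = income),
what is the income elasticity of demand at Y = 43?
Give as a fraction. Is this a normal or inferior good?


dQ/dY = 4
At Y = 43: Q = 22 + 4*43 = 194
Ey = (dQ/dY)(Y/Q) = 4 * 43 / 194 = 86/97
Since Ey > 0, this is a normal good.

86/97 (normal good)


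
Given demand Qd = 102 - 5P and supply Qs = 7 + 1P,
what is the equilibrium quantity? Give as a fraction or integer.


First find equilibrium price:
102 - 5P = 7 + 1P
P* = 95/6 = 95/6
Then substitute into demand:
Q* = 102 - 5 * 95/6 = 137/6

137/6


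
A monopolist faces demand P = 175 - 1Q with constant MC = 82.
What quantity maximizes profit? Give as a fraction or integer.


TR = P*Q = (175 - 1Q)Q = 175Q - 1Q^2
MR = dTR/dQ = 175 - 2Q
Set MR = MC:
175 - 2Q = 82
93 = 2Q
Q* = 93/2 = 93/2

93/2


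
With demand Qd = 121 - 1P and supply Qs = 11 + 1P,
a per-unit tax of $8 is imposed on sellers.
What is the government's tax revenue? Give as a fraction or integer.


With tax on sellers, new supply: Qs' = 11 + 1(P - 8)
= 3 + 1P
New equilibrium quantity:
Q_new = 62
Tax revenue = tax * Q_new = 8 * 62 = 496

496


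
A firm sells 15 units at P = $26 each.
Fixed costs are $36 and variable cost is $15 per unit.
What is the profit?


Total Revenue = P * Q = 26 * 15 = $390
Total Cost = FC + VC*Q = 36 + 15*15 = $261
Profit = TR - TC = 390 - 261 = $129

$129


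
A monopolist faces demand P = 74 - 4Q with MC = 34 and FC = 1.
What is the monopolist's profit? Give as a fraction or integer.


MR = MC: 74 - 8Q = 34
Q* = 5
P* = 74 - 4*5 = 54
Profit = (P* - MC)*Q* - FC
= (54 - 34)*5 - 1
= 20*5 - 1
= 100 - 1 = 99

99


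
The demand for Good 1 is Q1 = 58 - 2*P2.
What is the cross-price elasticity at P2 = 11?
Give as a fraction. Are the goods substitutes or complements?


dQ1/dP2 = -2
At P2 = 11: Q1 = 58 - 2*11 = 36
Exy = (dQ1/dP2)(P2/Q1) = -2 * 11 / 36 = -11/18
Since Exy < 0, the goods are complements.

-11/18 (complements)


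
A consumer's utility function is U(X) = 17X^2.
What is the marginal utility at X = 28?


MU = dU/dX = 17*2*X^(2-1)
MU = 34*X^1
At X = 28:
MU = 34 * 28^1
MU = 34 * 28 = 952

952


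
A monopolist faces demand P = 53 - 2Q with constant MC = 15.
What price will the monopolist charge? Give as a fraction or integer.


MR = 53 - 4Q
Set MR = MC: 53 - 4Q = 15
Q* = 19/2
Substitute into demand:
P* = 53 - 2*19/2 = 34

34


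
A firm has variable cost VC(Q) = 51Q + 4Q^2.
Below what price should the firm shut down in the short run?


AVC(Q) = VC(Q)/Q = 51 + 4Q
AVC is increasing in Q, so minimum AVC is at Q -> 0+.
Min AVC = 51
The firm should shut down if P < 51.

51


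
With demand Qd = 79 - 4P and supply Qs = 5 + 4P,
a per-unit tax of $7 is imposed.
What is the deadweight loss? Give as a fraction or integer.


Pre-tax equilibrium quantity: Q* = 42
Post-tax equilibrium quantity: Q_tax = 28
Reduction in quantity: Q* - Q_tax = 14
DWL = (1/2) * tax * (Q* - Q_tax)
DWL = (1/2) * 7 * 14 = 49

49


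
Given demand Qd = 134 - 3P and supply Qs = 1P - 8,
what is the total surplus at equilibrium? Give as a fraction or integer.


Find equilibrium: 134 - 3P = 1P - 8
134 + 8 = 4P
P* = 142/4 = 71/2
Q* = 1*71/2 - 8 = 55/2
Inverse demand: P = 134/3 - Q/3, so P_max = 134/3
Inverse supply: P = 8 + Q/1, so P_min = 8
CS = (1/2) * 55/2 * (134/3 - 71/2) = 3025/24
PS = (1/2) * 55/2 * (71/2 - 8) = 3025/8
TS = CS + PS = 3025/24 + 3025/8 = 3025/6

3025/6


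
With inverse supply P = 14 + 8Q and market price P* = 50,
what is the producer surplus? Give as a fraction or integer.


Minimum supply price (at Q=0): P_min = 14
Quantity supplied at P* = 50:
Q* = (50 - 14)/8 = 9/2
PS = (1/2) * Q* * (P* - P_min)
PS = (1/2) * 9/2 * (50 - 14)
PS = (1/2) * 9/2 * 36 = 81

81


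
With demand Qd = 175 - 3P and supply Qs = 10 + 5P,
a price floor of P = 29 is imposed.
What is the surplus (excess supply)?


At P = 29:
Qd = 175 - 3*29 = 88
Qs = 10 + 5*29 = 155
Surplus = Qs - Qd = 155 - 88 = 67

67


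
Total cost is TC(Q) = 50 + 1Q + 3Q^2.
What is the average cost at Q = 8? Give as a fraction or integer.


TC(8) = 50 + 1*8 + 3*8^2
TC(8) = 50 + 8 + 192 = 250
AC = TC/Q = 250/8 = 125/4

125/4


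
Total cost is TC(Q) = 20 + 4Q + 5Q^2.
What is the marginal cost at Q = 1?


MC = dTC/dQ = 4 + 2*5*Q
At Q = 1:
MC = 4 + 10*1
MC = 4 + 10 = 14

14


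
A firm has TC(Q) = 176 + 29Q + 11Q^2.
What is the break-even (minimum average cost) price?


AC(Q) = 176/Q + 29 + 11Q
To minimize: dAC/dQ = -176/Q^2 + 11 = 0
Q^2 = 176/11 = 16
Q* = 4
Min AC = 176/4 + 29 + 11*4
Min AC = 44 + 29 + 44 = 117

117


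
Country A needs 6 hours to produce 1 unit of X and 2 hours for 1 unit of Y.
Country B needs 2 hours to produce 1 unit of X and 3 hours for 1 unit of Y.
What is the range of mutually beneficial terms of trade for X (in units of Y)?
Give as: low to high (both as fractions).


Opportunity cost of X for Country A = hours_X / hours_Y = 6/2 = 3 units of Y
Opportunity cost of X for Country B = hours_X / hours_Y = 2/3 = 2/3 units of Y
Terms of trade must be between the two opportunity costs.
Range: 2/3 to 3

2/3 to 3


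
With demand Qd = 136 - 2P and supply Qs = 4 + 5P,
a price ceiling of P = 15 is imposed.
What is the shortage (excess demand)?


At P = 15:
Qd = 136 - 2*15 = 106
Qs = 4 + 5*15 = 79
Shortage = Qd - Qs = 106 - 79 = 27

27


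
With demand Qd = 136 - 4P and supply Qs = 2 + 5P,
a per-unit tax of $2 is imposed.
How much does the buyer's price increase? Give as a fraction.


With a per-unit tax, the buyer's price increase depends on relative slopes.
Supply slope: d = 5, Demand slope: b = 4
Buyer's price increase = d * tax / (b + d)
= 5 * 2 / (4 + 5)
= 10 / 9 = 10/9

10/9


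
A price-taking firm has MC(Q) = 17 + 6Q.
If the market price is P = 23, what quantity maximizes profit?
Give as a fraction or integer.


In perfect competition, profit is maximized where P = MC.
23 = 17 + 6Q
6 = 6Q
Q* = 6/6 = 1

1


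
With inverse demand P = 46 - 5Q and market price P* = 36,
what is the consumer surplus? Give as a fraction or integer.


Maximum willingness to pay (at Q=0): P_max = 46
Quantity demanded at P* = 36:
Q* = (46 - 36)/5 = 2
CS = (1/2) * Q* * (P_max - P*)
CS = (1/2) * 2 * (46 - 36)
CS = (1/2) * 2 * 10 = 10

10


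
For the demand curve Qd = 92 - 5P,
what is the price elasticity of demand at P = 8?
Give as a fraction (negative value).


dQ/dP = -5
At P = 8: Q = 92 - 5*8 = 52
E = (dQ/dP)(P/Q) = (-5)(8/52) = -10/13

-10/13


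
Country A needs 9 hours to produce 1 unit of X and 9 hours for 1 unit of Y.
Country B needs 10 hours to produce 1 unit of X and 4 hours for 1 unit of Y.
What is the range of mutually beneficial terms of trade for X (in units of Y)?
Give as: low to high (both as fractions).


Opportunity cost of X for Country A = hours_X / hours_Y = 9/9 = 1 units of Y
Opportunity cost of X for Country B = hours_X / hours_Y = 10/4 = 5/2 units of Y
Terms of trade must be between the two opportunity costs.
Range: 1 to 5/2

1 to 5/2


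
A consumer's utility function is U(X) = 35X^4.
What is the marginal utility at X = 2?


MU = dU/dX = 35*4*X^(4-1)
MU = 140*X^3
At X = 2:
MU = 140 * 2^3
MU = 140 * 8 = 1120

1120


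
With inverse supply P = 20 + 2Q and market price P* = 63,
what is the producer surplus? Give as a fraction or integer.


Minimum supply price (at Q=0): P_min = 20
Quantity supplied at P* = 63:
Q* = (63 - 20)/2 = 43/2
PS = (1/2) * Q* * (P* - P_min)
PS = (1/2) * 43/2 * (63 - 20)
PS = (1/2) * 43/2 * 43 = 1849/4

1849/4


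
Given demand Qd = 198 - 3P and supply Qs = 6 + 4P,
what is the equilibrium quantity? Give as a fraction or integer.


First find equilibrium price:
198 - 3P = 6 + 4P
P* = 192/7 = 192/7
Then substitute into demand:
Q* = 198 - 3 * 192/7 = 810/7

810/7


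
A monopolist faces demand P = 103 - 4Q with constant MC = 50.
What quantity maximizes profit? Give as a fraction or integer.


TR = P*Q = (103 - 4Q)Q = 103Q - 4Q^2
MR = dTR/dQ = 103 - 8Q
Set MR = MC:
103 - 8Q = 50
53 = 8Q
Q* = 53/8 = 53/8

53/8


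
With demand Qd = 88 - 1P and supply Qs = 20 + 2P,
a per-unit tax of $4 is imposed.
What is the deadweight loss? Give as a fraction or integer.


Pre-tax equilibrium quantity: Q* = 196/3
Post-tax equilibrium quantity: Q_tax = 188/3
Reduction in quantity: Q* - Q_tax = 8/3
DWL = (1/2) * tax * (Q* - Q_tax)
DWL = (1/2) * 4 * 8/3 = 16/3

16/3


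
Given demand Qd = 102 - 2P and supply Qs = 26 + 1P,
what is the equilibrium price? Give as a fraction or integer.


At equilibrium, Qd = Qs.
102 - 2P = 26 + 1P
102 - 26 = 2P + 1P
76 = 3P
P* = 76/3 = 76/3

76/3
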